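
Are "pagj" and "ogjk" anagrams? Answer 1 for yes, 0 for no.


Strings: "pagj", "ogjk"
Sorted first:  agjp
Sorted second: gjko
Differ at position 0: 'a' vs 'g' => not anagrams

0


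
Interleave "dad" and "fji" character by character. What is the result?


Interleaving "dad" and "fji":
  Position 0: 'd' from first, 'f' from second => "df"
  Position 1: 'a' from first, 'j' from second => "aj"
  Position 2: 'd' from first, 'i' from second => "di"
Result: dfajdi

dfajdi


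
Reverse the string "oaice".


Input: oaice
Reading characters right to left:
  Position 4: 'e'
  Position 3: 'c'
  Position 2: 'i'
  Position 1: 'a'
  Position 0: 'o'
Reversed: eciao

eciao


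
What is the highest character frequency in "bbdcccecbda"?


Input: bbdcccecbda
Character counts:
  'a': 1
  'b': 3
  'c': 4
  'd': 2
  'e': 1
Maximum frequency: 4

4


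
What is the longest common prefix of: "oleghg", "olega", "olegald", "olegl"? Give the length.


Words: oleghg, olega, olegald, olegl
  Position 0: all 'o' => match
  Position 1: all 'l' => match
  Position 2: all 'e' => match
  Position 3: all 'g' => match
  Position 4: ('h', 'a', 'a', 'l') => mismatch, stop
LCP = "oleg" (length 4)

4


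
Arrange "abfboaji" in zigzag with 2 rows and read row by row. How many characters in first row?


Zigzag "abfboaji" into 2 rows:
Placing characters:
  'a' => row 0
  'b' => row 1
  'f' => row 0
  'b' => row 1
  'o' => row 0
  'a' => row 1
  'j' => row 0
  'i' => row 1
Rows:
  Row 0: "afoj"
  Row 1: "bbai"
First row length: 4

4


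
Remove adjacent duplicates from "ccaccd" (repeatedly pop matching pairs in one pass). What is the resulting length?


Input: ccaccd
Stack-based adjacent duplicate removal:
  Read 'c': push. Stack: c
  Read 'c': matches stack top 'c' => pop. Stack: (empty)
  Read 'a': push. Stack: a
  Read 'c': push. Stack: ac
  Read 'c': matches stack top 'c' => pop. Stack: a
  Read 'd': push. Stack: ad
Final stack: "ad" (length 2)

2


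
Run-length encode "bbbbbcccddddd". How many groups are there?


Input: bbbbbcccddddd
Scanning for consecutive runs:
  Group 1: 'b' x 5 (positions 0-4)
  Group 2: 'c' x 3 (positions 5-7)
  Group 3: 'd' x 5 (positions 8-12)
Total groups: 3

3


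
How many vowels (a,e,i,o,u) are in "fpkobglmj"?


Input: fpkobglmj
Checking each character:
  'f' at position 0: consonant
  'p' at position 1: consonant
  'k' at position 2: consonant
  'o' at position 3: vowel (running total: 1)
  'b' at position 4: consonant
  'g' at position 5: consonant
  'l' at position 6: consonant
  'm' at position 7: consonant
  'j' at position 8: consonant
Total vowels: 1

1


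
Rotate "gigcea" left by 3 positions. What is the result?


Input: "gigcea", rotate left by 3
First 3 characters: "gig"
Remaining characters: "cea"
Concatenate remaining + first: "cea" + "gig" = "ceagig"

ceagig


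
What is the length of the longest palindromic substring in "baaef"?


Input: "baaef"
Checking substrings for palindromes:
  [1:3] "aa" (len 2) => palindrome
Longest palindromic substring: "aa" with length 2

2


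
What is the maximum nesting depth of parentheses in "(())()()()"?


Input: "(())()()()"
Tracking depth:
  Position 0 '(': depth becomes 1
  Position 1 '(': depth becomes 2
  Position 2 ')': depth becomes 1
  Position 3 ')': depth becomes 0
  Position 4 '(': depth becomes 1
  Position 5 ')': depth becomes 0
  Position 6 '(': depth becomes 1
  Position 7 ')': depth becomes 0
  Position 8 '(': depth becomes 1
  Position 9 ')': depth becomes 0
Maximum depth reached: 2

2


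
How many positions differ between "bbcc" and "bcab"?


Comparing "bbcc" and "bcab" position by position:
  Position 0: 'b' vs 'b' => same
  Position 1: 'b' vs 'c' => DIFFER
  Position 2: 'c' vs 'a' => DIFFER
  Position 3: 'c' vs 'b' => DIFFER
Positions that differ: 3

3


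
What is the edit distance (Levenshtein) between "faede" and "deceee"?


Computing edit distance: "faede" -> "deceee"
DP table:
           d    e    c    e    e    e
      0    1    2    3    4    5    6
  f   1    1    2    3    4    5    6
  a   2    2    2    3    4    5    6
  e   3    3    2    3    3    4    5
  d   4    3    3    3    4    4    5
  e   5    4    3    4    3    4    4
Edit distance = dp[5][6] = 4

4


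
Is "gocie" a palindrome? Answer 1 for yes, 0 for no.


Input: gocie
Reversed: eicog
  Compare pos 0 ('g') with pos 4 ('e'): MISMATCH
  Compare pos 1 ('o') with pos 3 ('i'): MISMATCH
Result: not a palindrome

0


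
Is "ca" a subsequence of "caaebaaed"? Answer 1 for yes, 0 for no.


Check if "ca" is a subsequence of "caaebaaed"
Greedy scan:
  Position 0 ('c'): matches sub[0] = 'c'
  Position 1 ('a'): matches sub[1] = 'a'
  Position 2 ('a'): no match needed
  Position 3 ('e'): no match needed
  Position 4 ('b'): no match needed
  Position 5 ('a'): no match needed
  Position 6 ('a'): no match needed
  Position 7 ('e'): no match needed
  Position 8 ('d'): no match needed
All 2 characters matched => is a subsequence

1


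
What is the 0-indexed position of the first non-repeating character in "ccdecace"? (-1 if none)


Input: ccdecace
Character frequencies:
  'a': 1
  'c': 4
  'd': 1
  'e': 2
Scanning left to right for freq == 1:
  Position 0 ('c'): freq=4, skip
  Position 1 ('c'): freq=4, skip
  Position 2 ('d'): unique! => answer = 2

2


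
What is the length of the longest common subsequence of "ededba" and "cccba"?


LCS of "ededba" and "cccba"
DP table:
           c    c    c    b    a
      0    0    0    0    0    0
  e   0    0    0    0    0    0
  d   0    0    0    0    0    0
  e   0    0    0    0    0    0
  d   0    0    0    0    0    0
  b   0    0    0    0    1    1
  a   0    0    0    0    1    2
LCS length = dp[6][5] = 2

2


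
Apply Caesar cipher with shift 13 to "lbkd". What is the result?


Caesar cipher: shift "lbkd" by 13
  'l' (pos 11) + 13 = pos 24 = 'y'
  'b' (pos 1) + 13 = pos 14 = 'o'
  'k' (pos 10) + 13 = pos 23 = 'x'
  'd' (pos 3) + 13 = pos 16 = 'q'
Result: yoxq

yoxq


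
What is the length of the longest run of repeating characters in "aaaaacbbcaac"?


Input: "aaaaacbbcaac"
Scanning for longest run:
  Position 1 ('a'): continues run of 'a', length=2
  Position 2 ('a'): continues run of 'a', length=3
  Position 3 ('a'): continues run of 'a', length=4
  Position 4 ('a'): continues run of 'a', length=5
  Position 5 ('c'): new char, reset run to 1
  Position 6 ('b'): new char, reset run to 1
  Position 7 ('b'): continues run of 'b', length=2
  Position 8 ('c'): new char, reset run to 1
  Position 9 ('a'): new char, reset run to 1
  Position 10 ('a'): continues run of 'a', length=2
  Position 11 ('c'): new char, reset run to 1
Longest run: 'a' with length 5

5


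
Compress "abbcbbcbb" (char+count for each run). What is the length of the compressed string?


Input: abbcbbcbb
Runs:
  'a' x 1 => "a1"
  'b' x 2 => "b2"
  'c' x 1 => "c1"
  'b' x 2 => "b2"
  'c' x 1 => "c1"
  'b' x 2 => "b2"
Compressed: "a1b2c1b2c1b2"
Compressed length: 12

12


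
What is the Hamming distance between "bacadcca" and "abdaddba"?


Comparing "bacadcca" and "abdaddba" position by position:
  Position 0: 'b' vs 'a' => differ
  Position 1: 'a' vs 'b' => differ
  Position 2: 'c' vs 'd' => differ
  Position 3: 'a' vs 'a' => same
  Position 4: 'd' vs 'd' => same
  Position 5: 'c' vs 'd' => differ
  Position 6: 'c' vs 'b' => differ
  Position 7: 'a' vs 'a' => same
Total differences (Hamming distance): 5

5


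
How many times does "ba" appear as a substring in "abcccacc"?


Searching for "ba" in "abcccacc"
Scanning each position:
  Position 0: "ab" => no
  Position 1: "bc" => no
  Position 2: "cc" => no
  Position 3: "cc" => no
  Position 4: "ca" => no
  Position 5: "ac" => no
  Position 6: "cc" => no
Total occurrences: 0

0


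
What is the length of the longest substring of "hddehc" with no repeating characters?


Input: "hddehc"
Sliding window (track last position of each char):
  Position 0 ('h'): window [0,0] length 1 -- new best
  Position 1 ('d'): window [0,1] length 2 -- new best
  Position 2 ('d'): repeat (last at 1), move window start to 2
  Position 2 ('d'): window [2,2] length 1
  Position 3 ('e'): window [2,3] length 2
  Position 4 ('h'): window [2,4] length 3 -- new best
  Position 5 ('c'): window [2,5] length 4 -- new best
Longest substring with no repeats: "dehc" with length 4

4


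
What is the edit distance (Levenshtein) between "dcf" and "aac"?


Computing edit distance: "dcf" -> "aac"
DP table:
           a    a    c
      0    1    2    3
  d   1    1    2    3
  c   2    2    2    2
  f   3    3    3    3
Edit distance = dp[3][3] = 3

3


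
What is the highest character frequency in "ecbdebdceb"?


Input: ecbdebdceb
Character counts:
  'b': 3
  'c': 2
  'd': 2
  'e': 3
Maximum frequency: 3

3


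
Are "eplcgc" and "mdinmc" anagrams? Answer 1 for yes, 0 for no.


Strings: "eplcgc", "mdinmc"
Sorted first:  cceglp
Sorted second: cdimmn
Differ at position 1: 'c' vs 'd' => not anagrams

0


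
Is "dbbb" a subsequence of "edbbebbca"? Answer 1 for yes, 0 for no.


Check if "dbbb" is a subsequence of "edbbebbca"
Greedy scan:
  Position 0 ('e'): no match needed
  Position 1 ('d'): matches sub[0] = 'd'
  Position 2 ('b'): matches sub[1] = 'b'
  Position 3 ('b'): matches sub[2] = 'b'
  Position 4 ('e'): no match needed
  Position 5 ('b'): matches sub[3] = 'b'
  Position 6 ('b'): no match needed
  Position 7 ('c'): no match needed
  Position 8 ('a'): no match needed
All 4 characters matched => is a subsequence

1


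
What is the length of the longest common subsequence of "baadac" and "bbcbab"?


LCS of "baadac" and "bbcbab"
DP table:
           b    b    c    b    a    b
      0    0    0    0    0    0    0
  b   0    1    1    1    1    1    1
  a   0    1    1    1    1    2    2
  a   0    1    1    1    1    2    2
  d   0    1    1    1    1    2    2
  a   0    1    1    1    1    2    2
  c   0    1    1    2    2    2    2
LCS length = dp[6][6] = 2

2


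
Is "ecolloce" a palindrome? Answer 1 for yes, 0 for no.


Input: ecolloce
Reversed: ecolloce
  Compare pos 0 ('e') with pos 7 ('e'): match
  Compare pos 1 ('c') with pos 6 ('c'): match
  Compare pos 2 ('o') with pos 5 ('o'): match
  Compare pos 3 ('l') with pos 4 ('l'): match
Result: palindrome

1


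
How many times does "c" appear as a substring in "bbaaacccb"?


Searching for "c" in "bbaaacccb"
Scanning each position:
  Position 0: "b" => no
  Position 1: "b" => no
  Position 2: "a" => no
  Position 3: "a" => no
  Position 4: "a" => no
  Position 5: "c" => MATCH
  Position 6: "c" => MATCH
  Position 7: "c" => MATCH
  Position 8: "b" => no
Total occurrences: 3

3


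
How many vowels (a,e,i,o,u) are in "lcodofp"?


Input: lcodofp
Checking each character:
  'l' at position 0: consonant
  'c' at position 1: consonant
  'o' at position 2: vowel (running total: 1)
  'd' at position 3: consonant
  'o' at position 4: vowel (running total: 2)
  'f' at position 5: consonant
  'p' at position 6: consonant
Total vowels: 2

2


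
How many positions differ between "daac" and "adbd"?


Comparing "daac" and "adbd" position by position:
  Position 0: 'd' vs 'a' => DIFFER
  Position 1: 'a' vs 'd' => DIFFER
  Position 2: 'a' vs 'b' => DIFFER
  Position 3: 'c' vs 'd' => DIFFER
Positions that differ: 4

4


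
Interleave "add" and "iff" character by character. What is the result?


Interleaving "add" and "iff":
  Position 0: 'a' from first, 'i' from second => "ai"
  Position 1: 'd' from first, 'f' from second => "df"
  Position 2: 'd' from first, 'f' from second => "df"
Result: aidfdf

aidfdf


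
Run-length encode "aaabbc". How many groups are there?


Input: aaabbc
Scanning for consecutive runs:
  Group 1: 'a' x 3 (positions 0-2)
  Group 2: 'b' x 2 (positions 3-4)
  Group 3: 'c' x 1 (positions 5-5)
Total groups: 3

3


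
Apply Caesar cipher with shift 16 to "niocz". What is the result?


Caesar cipher: shift "niocz" by 16
  'n' (pos 13) + 16 = pos 3 = 'd'
  'i' (pos 8) + 16 = pos 24 = 'y'
  'o' (pos 14) + 16 = pos 4 = 'e'
  'c' (pos 2) + 16 = pos 18 = 's'
  'z' (pos 25) + 16 = pos 15 = 'p'
Result: dyesp

dyesp


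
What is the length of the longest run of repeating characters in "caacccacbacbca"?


Input: "caacccacbacbca"
Scanning for longest run:
  Position 1 ('a'): new char, reset run to 1
  Position 2 ('a'): continues run of 'a', length=2
  Position 3 ('c'): new char, reset run to 1
  Position 4 ('c'): continues run of 'c', length=2
  Position 5 ('c'): continues run of 'c', length=3
  Position 6 ('a'): new char, reset run to 1
  Position 7 ('c'): new char, reset run to 1
  Position 8 ('b'): new char, reset run to 1
  Position 9 ('a'): new char, reset run to 1
  Position 10 ('c'): new char, reset run to 1
  Position 11 ('b'): new char, reset run to 1
  Position 12 ('c'): new char, reset run to 1
  Position 13 ('a'): new char, reset run to 1
Longest run: 'c' with length 3

3


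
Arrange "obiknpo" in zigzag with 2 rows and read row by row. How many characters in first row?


Zigzag "obiknpo" into 2 rows:
Placing characters:
  'o' => row 0
  'b' => row 1
  'i' => row 0
  'k' => row 1
  'n' => row 0
  'p' => row 1
  'o' => row 0
Rows:
  Row 0: "oino"
  Row 1: "bkp"
First row length: 4

4


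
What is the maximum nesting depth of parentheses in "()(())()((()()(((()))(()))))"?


Input: "()(())()((()()(((()))(()))))"
Tracking depth:
  Position 0 '(': depth becomes 1
  Position 1 ')': depth becomes 0
  Position 2 '(': depth becomes 1
  Position 3 '(': depth becomes 2
  Position 4 ')': depth becomes 1
  Position 5 ')': depth becomes 0
  Position 6 '(': depth becomes 1
  Position 7 ')': depth becomes 0
  Position 8 '(': depth becomes 1
  Position 9 '(': depth becomes 2
  Position 10 '(': depth becomes 3
  Position 11 ')': depth becomes 2
  Position 12 '(': depth becomes 3
  Position 13 ')': depth becomes 2
  Position 14 '(': depth becomes 3
  Position 15 '(': depth becomes 4
  Position 16 '(': depth becomes 5
  Position 17 '(': depth becomes 6
  Position 18 ')': depth becomes 5
  Position 19 ')': depth becomes 4
  Position 20 ')': depth becomes 3
  Position 21 '(': depth becomes 4
  Position 22 '(': depth becomes 5
  Position 23 ')': depth becomes 4
  Position 24 ')': depth becomes 3
  Position 25 ')': depth becomes 2
  Position 26 ')': depth becomes 1
  Position 27 ')': depth becomes 0
Maximum depth reached: 6

6


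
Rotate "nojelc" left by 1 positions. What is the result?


Input: "nojelc", rotate left by 1
First 1 characters: "n"
Remaining characters: "ojelc"
Concatenate remaining + first: "ojelc" + "n" = "ojelcn"

ojelcn


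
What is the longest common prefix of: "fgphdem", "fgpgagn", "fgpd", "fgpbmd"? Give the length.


Words: fgphdem, fgpgagn, fgpd, fgpbmd
  Position 0: all 'f' => match
  Position 1: all 'g' => match
  Position 2: all 'p' => match
  Position 3: ('h', 'g', 'd', 'b') => mismatch, stop
LCP = "fgp" (length 3)

3


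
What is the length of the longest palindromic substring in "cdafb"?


Input: "cdafb"
Checking substrings for palindromes:
  No multi-char palindromic substrings found
Longest palindromic substring: "c" with length 1

1


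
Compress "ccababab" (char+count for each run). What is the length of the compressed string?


Input: ccababab
Runs:
  'c' x 2 => "c2"
  'a' x 1 => "a1"
  'b' x 1 => "b1"
  'a' x 1 => "a1"
  'b' x 1 => "b1"
  'a' x 1 => "a1"
  'b' x 1 => "b1"
Compressed: "c2a1b1a1b1a1b1"
Compressed length: 14

14


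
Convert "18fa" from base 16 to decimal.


Input: "18fa" in base 16
Positional expansion:
  Digit '1' (value 1) x 16^3 = 4096
  Digit '8' (value 8) x 16^2 = 2048
  Digit 'f' (value 15) x 16^1 = 240
  Digit 'a' (value 10) x 16^0 = 10
Sum = 6394

6394


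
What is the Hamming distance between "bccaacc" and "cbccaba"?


Comparing "bccaacc" and "cbccaba" position by position:
  Position 0: 'b' vs 'c' => differ
  Position 1: 'c' vs 'b' => differ
  Position 2: 'c' vs 'c' => same
  Position 3: 'a' vs 'c' => differ
  Position 4: 'a' vs 'a' => same
  Position 5: 'c' vs 'b' => differ
  Position 6: 'c' vs 'a' => differ
Total differences (Hamming distance): 5

5


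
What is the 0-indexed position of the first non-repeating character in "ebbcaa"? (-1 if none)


Input: ebbcaa
Character frequencies:
  'a': 2
  'b': 2
  'c': 1
  'e': 1
Scanning left to right for freq == 1:
  Position 0 ('e'): unique! => answer = 0

0


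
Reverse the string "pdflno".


Input: pdflno
Reading characters right to left:
  Position 5: 'o'
  Position 4: 'n'
  Position 3: 'l'
  Position 2: 'f'
  Position 1: 'd'
  Position 0: 'p'
Reversed: onlfdp

onlfdp


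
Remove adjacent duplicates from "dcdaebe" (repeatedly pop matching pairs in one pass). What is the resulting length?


Input: dcdaebe
Stack-based adjacent duplicate removal:
  Read 'd': push. Stack: d
  Read 'c': push. Stack: dc
  Read 'd': push. Stack: dcd
  Read 'a': push. Stack: dcda
  Read 'e': push. Stack: dcdae
  Read 'b': push. Stack: dcdaeb
  Read 'e': push. Stack: dcdaebe
Final stack: "dcdaebe" (length 7)

7


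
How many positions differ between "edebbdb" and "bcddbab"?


Comparing "edebbdb" and "bcddbab" position by position:
  Position 0: 'e' vs 'b' => DIFFER
  Position 1: 'd' vs 'c' => DIFFER
  Position 2: 'e' vs 'd' => DIFFER
  Position 3: 'b' vs 'd' => DIFFER
  Position 4: 'b' vs 'b' => same
  Position 5: 'd' vs 'a' => DIFFER
  Position 6: 'b' vs 'b' => same
Positions that differ: 5

5


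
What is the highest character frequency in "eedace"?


Input: eedace
Character counts:
  'a': 1
  'c': 1
  'd': 1
  'e': 3
Maximum frequency: 3

3


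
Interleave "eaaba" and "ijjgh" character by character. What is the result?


Interleaving "eaaba" and "ijjgh":
  Position 0: 'e' from first, 'i' from second => "ei"
  Position 1: 'a' from first, 'j' from second => "aj"
  Position 2: 'a' from first, 'j' from second => "aj"
  Position 3: 'b' from first, 'g' from second => "bg"
  Position 4: 'a' from first, 'h' from second => "ah"
Result: eiajajbgah

eiajajbgah


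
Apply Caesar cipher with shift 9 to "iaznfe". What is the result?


Caesar cipher: shift "iaznfe" by 9
  'i' (pos 8) + 9 = pos 17 = 'r'
  'a' (pos 0) + 9 = pos 9 = 'j'
  'z' (pos 25) + 9 = pos 8 = 'i'
  'n' (pos 13) + 9 = pos 22 = 'w'
  'f' (pos 5) + 9 = pos 14 = 'o'
  'e' (pos 4) + 9 = pos 13 = 'n'
Result: rjiwon

rjiwon


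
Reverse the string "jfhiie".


Input: jfhiie
Reading characters right to left:
  Position 5: 'e'
  Position 4: 'i'
  Position 3: 'i'
  Position 2: 'h'
  Position 1: 'f'
  Position 0: 'j'
Reversed: eiihfj

eiihfj


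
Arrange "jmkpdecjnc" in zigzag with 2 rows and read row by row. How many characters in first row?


Zigzag "jmkpdecjnc" into 2 rows:
Placing characters:
  'j' => row 0
  'm' => row 1
  'k' => row 0
  'p' => row 1
  'd' => row 0
  'e' => row 1
  'c' => row 0
  'j' => row 1
  'n' => row 0
  'c' => row 1
Rows:
  Row 0: "jkdcn"
  Row 1: "mpejc"
First row length: 5

5


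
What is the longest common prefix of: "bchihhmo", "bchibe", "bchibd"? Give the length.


Words: bchihhmo, bchibe, bchibd
  Position 0: all 'b' => match
  Position 1: all 'c' => match
  Position 2: all 'h' => match
  Position 3: all 'i' => match
  Position 4: ('h', 'b', 'b') => mismatch, stop
LCP = "bchi" (length 4)

4


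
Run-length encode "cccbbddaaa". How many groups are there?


Input: cccbbddaaa
Scanning for consecutive runs:
  Group 1: 'c' x 3 (positions 0-2)
  Group 2: 'b' x 2 (positions 3-4)
  Group 3: 'd' x 2 (positions 5-6)
  Group 4: 'a' x 3 (positions 7-9)
Total groups: 4

4


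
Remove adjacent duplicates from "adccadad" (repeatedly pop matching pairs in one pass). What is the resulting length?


Input: adccadad
Stack-based adjacent duplicate removal:
  Read 'a': push. Stack: a
  Read 'd': push. Stack: ad
  Read 'c': push. Stack: adc
  Read 'c': matches stack top 'c' => pop. Stack: ad
  Read 'a': push. Stack: ada
  Read 'd': push. Stack: adad
  Read 'a': push. Stack: adada
  Read 'd': push. Stack: adadad
Final stack: "adadad" (length 6)

6


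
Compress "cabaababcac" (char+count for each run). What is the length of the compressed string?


Input: cabaababcac
Runs:
  'c' x 1 => "c1"
  'a' x 1 => "a1"
  'b' x 1 => "b1"
  'a' x 2 => "a2"
  'b' x 1 => "b1"
  'a' x 1 => "a1"
  'b' x 1 => "b1"
  'c' x 1 => "c1"
  'a' x 1 => "a1"
  'c' x 1 => "c1"
Compressed: "c1a1b1a2b1a1b1c1a1c1"
Compressed length: 20

20


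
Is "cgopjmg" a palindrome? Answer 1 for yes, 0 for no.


Input: cgopjmg
Reversed: gmjpogc
  Compare pos 0 ('c') with pos 6 ('g'): MISMATCH
  Compare pos 1 ('g') with pos 5 ('m'): MISMATCH
  Compare pos 2 ('o') with pos 4 ('j'): MISMATCH
Result: not a palindrome

0


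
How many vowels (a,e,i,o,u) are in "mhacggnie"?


Input: mhacggnie
Checking each character:
  'm' at position 0: consonant
  'h' at position 1: consonant
  'a' at position 2: vowel (running total: 1)
  'c' at position 3: consonant
  'g' at position 4: consonant
  'g' at position 5: consonant
  'n' at position 6: consonant
  'i' at position 7: vowel (running total: 2)
  'e' at position 8: vowel (running total: 3)
Total vowels: 3

3


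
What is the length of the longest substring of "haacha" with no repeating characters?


Input: "haacha"
Sliding window (track last position of each char):
  Position 0 ('h'): window [0,0] length 1 -- new best
  Position 1 ('a'): window [0,1] length 2 -- new best
  Position 2 ('a'): repeat (last at 1), move window start to 2
  Position 2 ('a'): window [2,2] length 1
  Position 3 ('c'): window [2,3] length 2
  Position 4 ('h'): window [2,4] length 3 -- new best
  Position 5 ('a'): repeat (last at 2), move window start to 3
  Position 5 ('a'): window [3,5] length 3
Longest substring with no repeats: "ach" with length 3

3


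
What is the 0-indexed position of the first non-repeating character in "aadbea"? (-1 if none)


Input: aadbea
Character frequencies:
  'a': 3
  'b': 1
  'd': 1
  'e': 1
Scanning left to right for freq == 1:
  Position 0 ('a'): freq=3, skip
  Position 1 ('a'): freq=3, skip
  Position 2 ('d'): unique! => answer = 2

2


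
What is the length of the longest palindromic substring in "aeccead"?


Input: "aeccead"
Checking substrings for palindromes:
  [0:6] "aeccea" (len 6) => palindrome
  [1:5] "ecce" (len 4) => palindrome
  [2:4] "cc" (len 2) => palindrome
Longest palindromic substring: "aeccea" with length 6

6


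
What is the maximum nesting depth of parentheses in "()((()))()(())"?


Input: "()((()))()(())"
Tracking depth:
  Position 0 '(': depth becomes 1
  Position 1 ')': depth becomes 0
  Position 2 '(': depth becomes 1
  Position 3 '(': depth becomes 2
  Position 4 '(': depth becomes 3
  Position 5 ')': depth becomes 2
  Position 6 ')': depth becomes 1
  Position 7 ')': depth becomes 0
  Position 8 '(': depth becomes 1
  Position 9 ')': depth becomes 0
  Position 10 '(': depth becomes 1
  Position 11 '(': depth becomes 2
  Position 12 ')': depth becomes 1
  Position 13 ')': depth becomes 0
Maximum depth reached: 3

3


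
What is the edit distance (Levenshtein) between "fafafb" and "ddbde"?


Computing edit distance: "fafafb" -> "ddbde"
DP table:
           d    d    b    d    e
      0    1    2    3    4    5
  f   1    1    2    3    4    5
  a   2    2    2    3    4    5
  f   3    3    3    3    4    5
  a   4    4    4    4    4    5
  f   5    5    5    5    5    5
  b   6    6    6    5    6    6
Edit distance = dp[6][5] = 6

6


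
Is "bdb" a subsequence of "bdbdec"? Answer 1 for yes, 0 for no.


Check if "bdb" is a subsequence of "bdbdec"
Greedy scan:
  Position 0 ('b'): matches sub[0] = 'b'
  Position 1 ('d'): matches sub[1] = 'd'
  Position 2 ('b'): matches sub[2] = 'b'
  Position 3 ('d'): no match needed
  Position 4 ('e'): no match needed
  Position 5 ('c'): no match needed
All 3 characters matched => is a subsequence

1


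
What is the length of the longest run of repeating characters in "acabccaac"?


Input: "acabccaac"
Scanning for longest run:
  Position 1 ('c'): new char, reset run to 1
  Position 2 ('a'): new char, reset run to 1
  Position 3 ('b'): new char, reset run to 1
  Position 4 ('c'): new char, reset run to 1
  Position 5 ('c'): continues run of 'c', length=2
  Position 6 ('a'): new char, reset run to 1
  Position 7 ('a'): continues run of 'a', length=2
  Position 8 ('c'): new char, reset run to 1
Longest run: 'c' with length 2

2


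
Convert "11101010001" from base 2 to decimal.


Input: "11101010001" in base 2
Positional expansion:
  Digit '1' (value 1) x 2^10 = 1024
  Digit '1' (value 1) x 2^9 = 512
  Digit '1' (value 1) x 2^8 = 256
  Digit '0' (value 0) x 2^7 = 0
  Digit '1' (value 1) x 2^6 = 64
  Digit '0' (value 0) x 2^5 = 0
  Digit '1' (value 1) x 2^4 = 16
  Digit '0' (value 0) x 2^3 = 0
  Digit '0' (value 0) x 2^2 = 0
  Digit '0' (value 0) x 2^1 = 0
  Digit '1' (value 1) x 2^0 = 1
Sum = 1873

1873


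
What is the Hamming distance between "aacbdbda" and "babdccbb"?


Comparing "aacbdbda" and "babdccbb" position by position:
  Position 0: 'a' vs 'b' => differ
  Position 1: 'a' vs 'a' => same
  Position 2: 'c' vs 'b' => differ
  Position 3: 'b' vs 'd' => differ
  Position 4: 'd' vs 'c' => differ
  Position 5: 'b' vs 'c' => differ
  Position 6: 'd' vs 'b' => differ
  Position 7: 'a' vs 'b' => differ
Total differences (Hamming distance): 7

7


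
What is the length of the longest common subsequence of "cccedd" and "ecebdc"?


LCS of "cccedd" and "ecebdc"
DP table:
           e    c    e    b    d    c
      0    0    0    0    0    0    0
  c   0    0    1    1    1    1    1
  c   0    0    1    1    1    1    2
  c   0    0    1    1    1    1    2
  e   0    1    1    2    2    2    2
  d   0    1    1    2    2    3    3
  d   0    1    1    2    2    3    3
LCS length = dp[6][6] = 3

3


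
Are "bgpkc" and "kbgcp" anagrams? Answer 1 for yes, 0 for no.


Strings: "bgpkc", "kbgcp"
Sorted first:  bcgkp
Sorted second: bcgkp
Sorted forms match => anagrams

1


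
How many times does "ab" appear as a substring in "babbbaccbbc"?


Searching for "ab" in "babbbaccbbc"
Scanning each position:
  Position 0: "ba" => no
  Position 1: "ab" => MATCH
  Position 2: "bb" => no
  Position 3: "bb" => no
  Position 4: "ba" => no
  Position 5: "ac" => no
  Position 6: "cc" => no
  Position 7: "cb" => no
  Position 8: "bb" => no
  Position 9: "bc" => no
Total occurrences: 1

1


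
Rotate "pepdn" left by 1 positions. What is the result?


Input: "pepdn", rotate left by 1
First 1 characters: "p"
Remaining characters: "epdn"
Concatenate remaining + first: "epdn" + "p" = "epdnp"

epdnp


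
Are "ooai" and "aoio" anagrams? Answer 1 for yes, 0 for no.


Strings: "ooai", "aoio"
Sorted first:  aioo
Sorted second: aioo
Sorted forms match => anagrams

1


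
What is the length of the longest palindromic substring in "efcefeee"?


Input: "efcefeee"
Checking substrings for palindromes:
  [3:6] "efe" (len 3) => palindrome
  [5:8] "eee" (len 3) => palindrome
  [5:7] "ee" (len 2) => palindrome
  [6:8] "ee" (len 2) => palindrome
Longest palindromic substring: "efe" with length 3

3


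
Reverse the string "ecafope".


Input: ecafope
Reading characters right to left:
  Position 6: 'e'
  Position 5: 'p'
  Position 4: 'o'
  Position 3: 'f'
  Position 2: 'a'
  Position 1: 'c'
  Position 0: 'e'
Reversed: epoface

epoface


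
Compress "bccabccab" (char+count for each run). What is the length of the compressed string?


Input: bccabccab
Runs:
  'b' x 1 => "b1"
  'c' x 2 => "c2"
  'a' x 1 => "a1"
  'b' x 1 => "b1"
  'c' x 2 => "c2"
  'a' x 1 => "a1"
  'b' x 1 => "b1"
Compressed: "b1c2a1b1c2a1b1"
Compressed length: 14

14


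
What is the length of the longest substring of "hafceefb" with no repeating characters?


Input: "hafceefb"
Sliding window (track last position of each char):
  Position 0 ('h'): window [0,0] length 1 -- new best
  Position 1 ('a'): window [0,1] length 2 -- new best
  Position 2 ('f'): window [0,2] length 3 -- new best
  Position 3 ('c'): window [0,3] length 4 -- new best
  Position 4 ('e'): window [0,4] length 5 -- new best
  Position 5 ('e'): repeat (last at 4), move window start to 5
  Position 5 ('e'): window [5,5] length 1
  Position 6 ('f'): window [5,6] length 2
  Position 7 ('b'): window [5,7] length 3
Longest substring with no repeats: "hafce" with length 5

5


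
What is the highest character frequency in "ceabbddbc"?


Input: ceabbddbc
Character counts:
  'a': 1
  'b': 3
  'c': 2
  'd': 2
  'e': 1
Maximum frequency: 3

3


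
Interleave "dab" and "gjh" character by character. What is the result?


Interleaving "dab" and "gjh":
  Position 0: 'd' from first, 'g' from second => "dg"
  Position 1: 'a' from first, 'j' from second => "aj"
  Position 2: 'b' from first, 'h' from second => "bh"
Result: dgajbh

dgajbh


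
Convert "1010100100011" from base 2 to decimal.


Input: "1010100100011" in base 2
Positional expansion:
  Digit '1' (value 1) x 2^12 = 4096
  Digit '0' (value 0) x 2^11 = 0
  Digit '1' (value 1) x 2^10 = 1024
  Digit '0' (value 0) x 2^9 = 0
  Digit '1' (value 1) x 2^8 = 256
  Digit '0' (value 0) x 2^7 = 0
  Digit '0' (value 0) x 2^6 = 0
  Digit '1' (value 1) x 2^5 = 32
  Digit '0' (value 0) x 2^4 = 0
  Digit '0' (value 0) x 2^3 = 0
  Digit '0' (value 0) x 2^2 = 0
  Digit '1' (value 1) x 2^1 = 2
  Digit '1' (value 1) x 2^0 = 1
Sum = 5411

5411


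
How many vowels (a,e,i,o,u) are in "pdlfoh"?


Input: pdlfoh
Checking each character:
  'p' at position 0: consonant
  'd' at position 1: consonant
  'l' at position 2: consonant
  'f' at position 3: consonant
  'o' at position 4: vowel (running total: 1)
  'h' at position 5: consonant
Total vowels: 1

1


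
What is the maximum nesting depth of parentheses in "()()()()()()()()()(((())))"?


Input: "()()()()()()()()()(((())))"
Tracking depth:
  Position 0 '(': depth becomes 1
  Position 1 ')': depth becomes 0
  Position 2 '(': depth becomes 1
  Position 3 ')': depth becomes 0
  Position 4 '(': depth becomes 1
  Position 5 ')': depth becomes 0
  Position 6 '(': depth becomes 1
  Position 7 ')': depth becomes 0
  Position 8 '(': depth becomes 1
  Position 9 ')': depth becomes 0
  Position 10 '(': depth becomes 1
  Position 11 ')': depth becomes 0
  Position 12 '(': depth becomes 1
  Position 13 ')': depth becomes 0
  Position 14 '(': depth becomes 1
  Position 15 ')': depth becomes 0
  Position 16 '(': depth becomes 1
  Position 17 ')': depth becomes 0
  Position 18 '(': depth becomes 1
  Position 19 '(': depth becomes 2
  Position 20 '(': depth becomes 3
  Position 21 '(': depth becomes 4
  Position 22 ')': depth becomes 3
  Position 23 ')': depth becomes 2
  Position 24 ')': depth becomes 1
  Position 25 ')': depth becomes 0
Maximum depth reached: 4

4


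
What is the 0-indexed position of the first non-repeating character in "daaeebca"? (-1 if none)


Input: daaeebca
Character frequencies:
  'a': 3
  'b': 1
  'c': 1
  'd': 1
  'e': 2
Scanning left to right for freq == 1:
  Position 0 ('d'): unique! => answer = 0

0


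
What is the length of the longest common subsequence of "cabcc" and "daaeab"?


LCS of "cabcc" and "daaeab"
DP table:
           d    a    a    e    a    b
      0    0    0    0    0    0    0
  c   0    0    0    0    0    0    0
  a   0    0    1    1    1    1    1
  b   0    0    1    1    1    1    2
  c   0    0    1    1    1    1    2
  c   0    0    1    1    1    1    2
LCS length = dp[5][6] = 2

2


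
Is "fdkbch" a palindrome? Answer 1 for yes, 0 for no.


Input: fdkbch
Reversed: hcbkdf
  Compare pos 0 ('f') with pos 5 ('h'): MISMATCH
  Compare pos 1 ('d') with pos 4 ('c'): MISMATCH
  Compare pos 2 ('k') with pos 3 ('b'): MISMATCH
Result: not a palindrome

0


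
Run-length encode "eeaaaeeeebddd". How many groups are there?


Input: eeaaaeeeebddd
Scanning for consecutive runs:
  Group 1: 'e' x 2 (positions 0-1)
  Group 2: 'a' x 3 (positions 2-4)
  Group 3: 'e' x 4 (positions 5-8)
  Group 4: 'b' x 1 (positions 9-9)
  Group 5: 'd' x 3 (positions 10-12)
Total groups: 5

5


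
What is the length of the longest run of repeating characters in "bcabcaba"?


Input: "bcabcaba"
Scanning for longest run:
  Position 1 ('c'): new char, reset run to 1
  Position 2 ('a'): new char, reset run to 1
  Position 3 ('b'): new char, reset run to 1
  Position 4 ('c'): new char, reset run to 1
  Position 5 ('a'): new char, reset run to 1
  Position 6 ('b'): new char, reset run to 1
  Position 7 ('a'): new char, reset run to 1
Longest run: 'b' with length 1

1


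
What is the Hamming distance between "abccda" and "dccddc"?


Comparing "abccda" and "dccddc" position by position:
  Position 0: 'a' vs 'd' => differ
  Position 1: 'b' vs 'c' => differ
  Position 2: 'c' vs 'c' => same
  Position 3: 'c' vs 'd' => differ
  Position 4: 'd' vs 'd' => same
  Position 5: 'a' vs 'c' => differ
Total differences (Hamming distance): 4

4


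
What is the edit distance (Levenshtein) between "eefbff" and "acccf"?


Computing edit distance: "eefbff" -> "acccf"
DP table:
           a    c    c    c    f
      0    1    2    3    4    5
  e   1    1    2    3    4    5
  e   2    2    2    3    4    5
  f   3    3    3    3    4    4
  b   4    4    4    4    4    5
  f   5    5    5    5    5    4
  f   6    6    6    6    6    5
Edit distance = dp[6][5] = 5

5


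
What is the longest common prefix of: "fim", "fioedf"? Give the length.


Words: fim, fioedf
  Position 0: all 'f' => match
  Position 1: all 'i' => match
  Position 2: ('m', 'o') => mismatch, stop
LCP = "fi" (length 2)

2


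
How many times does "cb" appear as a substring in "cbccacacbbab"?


Searching for "cb" in "cbccacacbbab"
Scanning each position:
  Position 0: "cb" => MATCH
  Position 1: "bc" => no
  Position 2: "cc" => no
  Position 3: "ca" => no
  Position 4: "ac" => no
  Position 5: "ca" => no
  Position 6: "ac" => no
  Position 7: "cb" => MATCH
  Position 8: "bb" => no
  Position 9: "ba" => no
  Position 10: "ab" => no
Total occurrences: 2

2


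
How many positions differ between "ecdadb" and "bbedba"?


Comparing "ecdadb" and "bbedba" position by position:
  Position 0: 'e' vs 'b' => DIFFER
  Position 1: 'c' vs 'b' => DIFFER
  Position 2: 'd' vs 'e' => DIFFER
  Position 3: 'a' vs 'd' => DIFFER
  Position 4: 'd' vs 'b' => DIFFER
  Position 5: 'b' vs 'a' => DIFFER
Positions that differ: 6

6


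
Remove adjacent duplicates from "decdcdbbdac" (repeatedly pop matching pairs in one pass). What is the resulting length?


Input: decdcdbbdac
Stack-based adjacent duplicate removal:
  Read 'd': push. Stack: d
  Read 'e': push. Stack: de
  Read 'c': push. Stack: dec
  Read 'd': push. Stack: decd
  Read 'c': push. Stack: decdc
  Read 'd': push. Stack: decdcd
  Read 'b': push. Stack: decdcdb
  Read 'b': matches stack top 'b' => pop. Stack: decdcd
  Read 'd': matches stack top 'd' => pop. Stack: decdc
  Read 'a': push. Stack: decdca
  Read 'c': push. Stack: decdcac
Final stack: "decdcac" (length 7)

7


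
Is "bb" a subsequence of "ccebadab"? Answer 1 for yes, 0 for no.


Check if "bb" is a subsequence of "ccebadab"
Greedy scan:
  Position 0 ('c'): no match needed
  Position 1 ('c'): no match needed
  Position 2 ('e'): no match needed
  Position 3 ('b'): matches sub[0] = 'b'
  Position 4 ('a'): no match needed
  Position 5 ('d'): no match needed
  Position 6 ('a'): no match needed
  Position 7 ('b'): matches sub[1] = 'b'
All 2 characters matched => is a subsequence

1


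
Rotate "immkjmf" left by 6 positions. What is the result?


Input: "immkjmf", rotate left by 6
First 6 characters: "immkjm"
Remaining characters: "f"
Concatenate remaining + first: "f" + "immkjm" = "fimmkjm"

fimmkjm


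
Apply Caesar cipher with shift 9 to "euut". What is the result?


Caesar cipher: shift "euut" by 9
  'e' (pos 4) + 9 = pos 13 = 'n'
  'u' (pos 20) + 9 = pos 3 = 'd'
  'u' (pos 20) + 9 = pos 3 = 'd'
  't' (pos 19) + 9 = pos 2 = 'c'
Result: nddc

nddc


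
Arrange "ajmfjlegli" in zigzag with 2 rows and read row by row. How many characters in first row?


Zigzag "ajmfjlegli" into 2 rows:
Placing characters:
  'a' => row 0
  'j' => row 1
  'm' => row 0
  'f' => row 1
  'j' => row 0
  'l' => row 1
  'e' => row 0
  'g' => row 1
  'l' => row 0
  'i' => row 1
Rows:
  Row 0: "amjel"
  Row 1: "jflgi"
First row length: 5

5


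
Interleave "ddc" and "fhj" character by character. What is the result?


Interleaving "ddc" and "fhj":
  Position 0: 'd' from first, 'f' from second => "df"
  Position 1: 'd' from first, 'h' from second => "dh"
  Position 2: 'c' from first, 'j' from second => "cj"
Result: dfdhcj

dfdhcj


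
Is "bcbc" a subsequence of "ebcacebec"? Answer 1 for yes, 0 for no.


Check if "bcbc" is a subsequence of "ebcacebec"
Greedy scan:
  Position 0 ('e'): no match needed
  Position 1 ('b'): matches sub[0] = 'b'
  Position 2 ('c'): matches sub[1] = 'c'
  Position 3 ('a'): no match needed
  Position 4 ('c'): no match needed
  Position 5 ('e'): no match needed
  Position 6 ('b'): matches sub[2] = 'b'
  Position 7 ('e'): no match needed
  Position 8 ('c'): matches sub[3] = 'c'
All 4 characters matched => is a subsequence

1


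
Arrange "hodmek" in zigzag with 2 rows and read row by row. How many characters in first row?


Zigzag "hodmek" into 2 rows:
Placing characters:
  'h' => row 0
  'o' => row 1
  'd' => row 0
  'm' => row 1
  'e' => row 0
  'k' => row 1
Rows:
  Row 0: "hde"
  Row 1: "omk"
First row length: 3

3


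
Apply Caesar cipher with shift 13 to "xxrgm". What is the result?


Caesar cipher: shift "xxrgm" by 13
  'x' (pos 23) + 13 = pos 10 = 'k'
  'x' (pos 23) + 13 = pos 10 = 'k'
  'r' (pos 17) + 13 = pos 4 = 'e'
  'g' (pos 6) + 13 = pos 19 = 't'
  'm' (pos 12) + 13 = pos 25 = 'z'
Result: kketz

kketz


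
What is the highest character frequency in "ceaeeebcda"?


Input: ceaeeebcda
Character counts:
  'a': 2
  'b': 1
  'c': 2
  'd': 1
  'e': 4
Maximum frequency: 4

4


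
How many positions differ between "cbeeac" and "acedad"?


Comparing "cbeeac" and "acedad" position by position:
  Position 0: 'c' vs 'a' => DIFFER
  Position 1: 'b' vs 'c' => DIFFER
  Position 2: 'e' vs 'e' => same
  Position 3: 'e' vs 'd' => DIFFER
  Position 4: 'a' vs 'a' => same
  Position 5: 'c' vs 'd' => DIFFER
Positions that differ: 4

4


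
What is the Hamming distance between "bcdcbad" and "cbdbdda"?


Comparing "bcdcbad" and "cbdbdda" position by position:
  Position 0: 'b' vs 'c' => differ
  Position 1: 'c' vs 'b' => differ
  Position 2: 'd' vs 'd' => same
  Position 3: 'c' vs 'b' => differ
  Position 4: 'b' vs 'd' => differ
  Position 5: 'a' vs 'd' => differ
  Position 6: 'd' vs 'a' => differ
Total differences (Hamming distance): 6

6


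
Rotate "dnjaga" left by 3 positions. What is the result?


Input: "dnjaga", rotate left by 3
First 3 characters: "dnj"
Remaining characters: "aga"
Concatenate remaining + first: "aga" + "dnj" = "agadnj"

agadnj


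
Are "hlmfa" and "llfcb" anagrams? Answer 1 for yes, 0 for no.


Strings: "hlmfa", "llfcb"
Sorted first:  afhlm
Sorted second: bcfll
Differ at position 0: 'a' vs 'b' => not anagrams

0


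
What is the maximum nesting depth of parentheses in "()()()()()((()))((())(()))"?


Input: "()()()()()((()))((())(()))"
Tracking depth:
  Position 0 '(': depth becomes 1
  Position 1 ')': depth becomes 0
  Position 2 '(': depth becomes 1
  Position 3 ')': depth becomes 0
  Position 4 '(': depth becomes 1
  Position 5 ')': depth becomes 0
  Position 6 '(': depth becomes 1
  Position 7 ')': depth becomes 0
  Position 8 '(': depth becomes 1
  Position 9 ')': depth becomes 0
  Position 10 '(': depth becomes 1
  Position 11 '(': depth becomes 2
  Position 12 '(': depth becomes 3
  Position 13 ')': depth becomes 2
  Position 14 ')': depth becomes 1
  Position 15 ')': depth becomes 0
  Position 16 '(': depth becomes 1
  Position 17 '(': depth becomes 2
  Position 18 '(': depth becomes 3
  Position 19 ')': depth becomes 2
  Position 20 ')': depth becomes 1
  Position 21 '(': depth becomes 2
  Position 22 '(': depth becomes 3
  Position 23 ')': depth becomes 2
  Position 24 ')': depth becomes 1
  Position 25 ')': depth becomes 0
Maximum depth reached: 3

3
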